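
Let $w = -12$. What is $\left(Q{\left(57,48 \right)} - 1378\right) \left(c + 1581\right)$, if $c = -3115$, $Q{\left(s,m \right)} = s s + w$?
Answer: $-2851706$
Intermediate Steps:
$Q{\left(s,m \right)} = -12 + s^{2}$ ($Q{\left(s,m \right)} = s s - 12 = s^{2} - 12 = -12 + s^{2}$)
$\left(Q{\left(57,48 \right)} - 1378\right) \left(c + 1581\right) = \left(\left(-12 + 57^{2}\right) - 1378\right) \left(-3115 + 1581\right) = \left(\left(-12 + 3249\right) - 1378\right) \left(-1534\right) = \left(3237 - 1378\right) \left(-1534\right) = 1859 \left(-1534\right) = -2851706$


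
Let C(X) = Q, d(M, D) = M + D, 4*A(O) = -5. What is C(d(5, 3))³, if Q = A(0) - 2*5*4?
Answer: -4492125/64 ≈ -70190.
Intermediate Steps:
A(O) = -5/4 (A(O) = (¼)*(-5) = -5/4)
d(M, D) = D + M
Q = -165/4 (Q = -5/4 - 2*5*4 = -5/4 - 10*4 = -5/4 - 40 = -165/4 ≈ -41.250)
C(X) = -165/4
C(d(5, 3))³ = (-165/4)³ = -4492125/64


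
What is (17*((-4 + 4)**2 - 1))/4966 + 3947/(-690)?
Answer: -4903133/856635 ≈ -5.7237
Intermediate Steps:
(17*((-4 + 4)**2 - 1))/4966 + 3947/(-690) = (17*(0**2 - 1))*(1/4966) + 3947*(-1/690) = (17*(0 - 1))*(1/4966) - 3947/690 = (17*(-1))*(1/4966) - 3947/690 = -17*1/4966 - 3947/690 = -17/4966 - 3947/690 = -4903133/856635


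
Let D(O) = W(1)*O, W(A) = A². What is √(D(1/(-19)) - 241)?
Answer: 2*I*√21755/19 ≈ 15.526*I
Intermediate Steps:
D(O) = O (D(O) = 1²*O = 1*O = O)
√(D(1/(-19)) - 241) = √(1/(-19) - 241) = √(-1/19 - 241) = √(-4580/19) = 2*I*√21755/19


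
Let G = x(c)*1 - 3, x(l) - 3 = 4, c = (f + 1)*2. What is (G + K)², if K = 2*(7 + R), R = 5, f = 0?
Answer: 784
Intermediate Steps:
c = 2 (c = (0 + 1)*2 = 1*2 = 2)
x(l) = 7 (x(l) = 3 + 4 = 7)
G = 4 (G = 7*1 - 3 = 7 - 3 = 4)
K = 24 (K = 2*(7 + 5) = 2*12 = 24)
(G + K)² = (4 + 24)² = 28² = 784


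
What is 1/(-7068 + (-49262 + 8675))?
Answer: -1/47655 ≈ -2.0984e-5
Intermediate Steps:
1/(-7068 + (-49262 + 8675)) = 1/(-7068 - 40587) = 1/(-47655) = -1/47655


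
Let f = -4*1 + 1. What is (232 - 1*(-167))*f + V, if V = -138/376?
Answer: -225105/188 ≈ -1197.4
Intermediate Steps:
f = -3 (f = -4 + 1 = -3)
V = -69/188 (V = -138*1/376 = -69/188 ≈ -0.36702)
(232 - 1*(-167))*f + V = (232 - 1*(-167))*(-3) - 69/188 = (232 + 167)*(-3) - 69/188 = 399*(-3) - 69/188 = -1197 - 69/188 = -225105/188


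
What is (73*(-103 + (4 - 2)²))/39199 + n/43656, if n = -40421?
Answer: -1899964691/1711271544 ≈ -1.1103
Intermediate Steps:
(73*(-103 + (4 - 2)²))/39199 + n/43656 = (73*(-103 + (4 - 2)²))/39199 - 40421/43656 = (73*(-103 + 2²))*(1/39199) - 40421*1/43656 = (73*(-103 + 4))*(1/39199) - 40421/43656 = (73*(-99))*(1/39199) - 40421/43656 = -7227*1/39199 - 40421/43656 = -7227/39199 - 40421/43656 = -1899964691/1711271544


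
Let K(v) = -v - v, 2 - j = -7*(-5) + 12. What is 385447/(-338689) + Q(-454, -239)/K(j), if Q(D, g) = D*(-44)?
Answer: 3365480617/15241005 ≈ 220.82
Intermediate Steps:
Q(D, g) = -44*D
j = -45 (j = 2 - (-7*(-5) + 12) = 2 - (35 + 12) = 2 - 1*47 = 2 - 47 = -45)
K(v) = -2*v
385447/(-338689) + Q(-454, -239)/K(j) = 385447/(-338689) + (-44*(-454))/((-2*(-45))) = 385447*(-1/338689) + 19976/90 = -385447/338689 + 19976*(1/90) = -385447/338689 + 9988/45 = 3365480617/15241005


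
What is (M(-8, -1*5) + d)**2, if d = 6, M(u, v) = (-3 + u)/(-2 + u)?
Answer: 5041/100 ≈ 50.410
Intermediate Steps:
M(u, v) = (-3 + u)/(-2 + u)
(M(-8, -1*5) + d)**2 = ((-3 - 8)/(-2 - 8) + 6)**2 = (-11/(-10) + 6)**2 = (-1/10*(-11) + 6)**2 = (11/10 + 6)**2 = (71/10)**2 = 5041/100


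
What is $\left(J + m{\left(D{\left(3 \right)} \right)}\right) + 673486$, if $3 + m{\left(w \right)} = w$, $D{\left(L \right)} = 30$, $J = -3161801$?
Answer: $-2488288$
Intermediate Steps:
$m{\left(w \right)} = -3 + w$
$\left(J + m{\left(D{\left(3 \right)} \right)}\right) + 673486 = \left(-3161801 + \left(-3 + 30\right)\right) + 673486 = \left(-3161801 + 27\right) + 673486 = -3161774 + 673486 = -2488288$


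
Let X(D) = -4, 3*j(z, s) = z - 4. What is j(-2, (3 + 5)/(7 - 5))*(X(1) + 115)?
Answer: -222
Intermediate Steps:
j(z, s) = -4/3 + z/3 (j(z, s) = (z - 4)/3 = (-4 + z)/3 = -4/3 + z/3)
j(-2, (3 + 5)/(7 - 5))*(X(1) + 115) = (-4/3 + (1/3)*(-2))*(-4 + 115) = (-4/3 - 2/3)*111 = -2*111 = -222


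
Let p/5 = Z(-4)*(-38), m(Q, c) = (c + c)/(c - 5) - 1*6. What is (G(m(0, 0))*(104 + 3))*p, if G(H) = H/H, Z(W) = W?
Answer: 81320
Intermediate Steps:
m(Q, c) = -6 + 2*c/(-5 + c) (m(Q, c) = (2*c)/(-5 + c) - 6 = 2*c/(-5 + c) - 6 = -6 + 2*c/(-5 + c))
p = 760 (p = 5*(-4*(-38)) = 5*152 = 760)
G(H) = 1
(G(m(0, 0))*(104 + 3))*p = (1*(104 + 3))*760 = (1*107)*760 = 107*760 = 81320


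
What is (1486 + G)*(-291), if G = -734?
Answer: -218832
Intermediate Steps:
(1486 + G)*(-291) = (1486 - 734)*(-291) = 752*(-291) = -218832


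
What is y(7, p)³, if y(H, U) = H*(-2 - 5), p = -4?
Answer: -117649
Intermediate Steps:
y(H, U) = -7*H (y(H, U) = H*(-7) = -7*H)
y(7, p)³ = (-7*7)³ = (-49)³ = -117649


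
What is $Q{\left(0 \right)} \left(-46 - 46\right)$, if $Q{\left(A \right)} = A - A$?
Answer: $0$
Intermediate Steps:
$Q{\left(A \right)} = 0$
$Q{\left(0 \right)} \left(-46 - 46\right) = 0 \left(-46 - 46\right) = 0 \left(-92\right) = 0$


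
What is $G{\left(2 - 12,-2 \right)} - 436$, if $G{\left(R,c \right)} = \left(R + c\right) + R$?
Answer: $-458$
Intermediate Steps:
$G{\left(R,c \right)} = c + 2 R$
$G{\left(2 - 12,-2 \right)} - 436 = \left(-2 + 2 \left(2 - 12\right)\right) - 436 = \left(-2 + 2 \left(-10\right)\right) - 436 = \left(-2 - 20\right) - 436 = -22 - 436 = -458$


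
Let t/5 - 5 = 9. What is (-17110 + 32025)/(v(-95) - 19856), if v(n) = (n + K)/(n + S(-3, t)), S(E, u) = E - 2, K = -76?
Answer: -1491500/1985429 ≈ -0.75122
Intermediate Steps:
t = 70 (t = 25 + 5*9 = 25 + 45 = 70)
S(E, u) = -2 + E
v(n) = (-76 + n)/(-5 + n) (v(n) = (n - 76)/(n + (-2 - 3)) = (-76 + n)/(n - 5) = (-76 + n)/(-5 + n))
(-17110 + 32025)/(v(-95) - 19856) = (-17110 + 32025)/((-76 - 95)/(-5 - 95) - 19856) = 14915/(-171/(-100) - 19856) = 14915/(-1/100*(-171) - 19856) = 14915/(171/100 - 19856) = 14915/(-1985429/100) = 14915*(-100/1985429) = -1491500/1985429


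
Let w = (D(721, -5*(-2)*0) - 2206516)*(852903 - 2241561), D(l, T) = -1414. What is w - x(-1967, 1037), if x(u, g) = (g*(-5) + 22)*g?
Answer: 3066065011971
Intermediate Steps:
x(u, g) = g*(22 - 5*g) (x(u, g) = (-5*g + 22)*g = (22 - 5*g)*g = g*(22 - 5*g))
w = 3066059657940 (w = (-1414 - 2206516)*(852903 - 2241561) = -2207930*(-1388658) = 3066059657940)
w - x(-1967, 1037) = 3066059657940 - 1037*(22 - 5*1037) = 3066059657940 - 1037*(22 - 5185) = 3066059657940 - 1037*(-5163) = 3066059657940 - 1*(-5354031) = 3066059657940 + 5354031 = 3066065011971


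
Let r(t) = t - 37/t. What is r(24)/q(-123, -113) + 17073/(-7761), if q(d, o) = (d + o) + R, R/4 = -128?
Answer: -9414475/4221984 ≈ -2.2299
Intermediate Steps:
R = -512 (R = 4*(-128) = -512)
q(d, o) = -512 + d + o (q(d, o) = (d + o) - 512 = -512 + d + o)
r(24)/q(-123, -113) + 17073/(-7761) = (24 - 37/24)/(-512 - 123 - 113) + 17073/(-7761) = (24 - 37*1/24)/(-748) + 17073*(-1/7761) = (24 - 37/24)*(-1/748) - 5691/2587 = (539/24)*(-1/748) - 5691/2587 = -49/1632 - 5691/2587 = -9414475/4221984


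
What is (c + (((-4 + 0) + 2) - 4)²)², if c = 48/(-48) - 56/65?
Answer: 4923961/4225 ≈ 1165.4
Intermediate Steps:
c = -121/65 (c = 48*(-1/48) - 56*1/65 = -1 - 56/65 = -121/65 ≈ -1.8615)
(c + (((-4 + 0) + 2) - 4)²)² = (-121/65 + (((-4 + 0) + 2) - 4)²)² = (-121/65 + ((-4 + 2) - 4)²)² = (-121/65 + (-2 - 4)²)² = (-121/65 + (-6)²)² = (-121/65 + 36)² = (2219/65)² = 4923961/4225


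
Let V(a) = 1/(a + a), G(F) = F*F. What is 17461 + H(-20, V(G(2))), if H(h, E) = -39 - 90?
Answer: 17332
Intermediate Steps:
G(F) = F²
V(a) = 1/(2*a)
H(h, E) = -129
17461 + H(-20, V(G(2))) = 17461 - 129 = 17332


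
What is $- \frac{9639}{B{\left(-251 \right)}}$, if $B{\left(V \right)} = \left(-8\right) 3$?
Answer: $\frac{3213}{8} \approx 401.63$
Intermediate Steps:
$B{\left(V \right)} = -24$
$- \frac{9639}{B{\left(-251 \right)}} = - \frac{9639}{-24} = \left(-9639\right) \left(- \frac{1}{24}\right) = \frac{3213}{8}$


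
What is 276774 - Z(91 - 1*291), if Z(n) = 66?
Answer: 276708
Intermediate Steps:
276774 - Z(91 - 1*291) = 276774 - 1*66 = 276774 - 66 = 276708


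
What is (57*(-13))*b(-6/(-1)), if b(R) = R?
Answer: -4446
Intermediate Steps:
(57*(-13))*b(-6/(-1)) = (57*(-13))*(-6/(-1)) = -(-4446)*(-1) = -741*6 = -4446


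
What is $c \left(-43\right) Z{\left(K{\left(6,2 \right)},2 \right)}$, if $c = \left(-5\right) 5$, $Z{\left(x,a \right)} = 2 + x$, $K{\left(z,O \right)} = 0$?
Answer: $2150$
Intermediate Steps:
$c = -25$
$c \left(-43\right) Z{\left(K{\left(6,2 \right)},2 \right)} = \left(-25\right) \left(-43\right) \left(2 + 0\right) = 1075 \cdot 2 = 2150$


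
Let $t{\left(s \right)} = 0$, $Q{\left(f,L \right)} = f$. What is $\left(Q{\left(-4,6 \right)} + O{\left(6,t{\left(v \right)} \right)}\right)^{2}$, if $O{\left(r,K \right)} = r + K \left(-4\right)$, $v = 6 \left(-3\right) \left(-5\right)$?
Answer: $4$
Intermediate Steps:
$v = 90$ ($v = \left(-18\right) \left(-5\right) = 90$)
$O{\left(r,K \right)} = r - 4 K$
$\left(Q{\left(-4,6 \right)} + O{\left(6,t{\left(v \right)} \right)}\right)^{2} = \left(-4 + \left(6 - 0\right)\right)^{2} = \left(-4 + \left(6 + 0\right)\right)^{2} = \left(-4 + 6\right)^{2} = 2^{2} = 4$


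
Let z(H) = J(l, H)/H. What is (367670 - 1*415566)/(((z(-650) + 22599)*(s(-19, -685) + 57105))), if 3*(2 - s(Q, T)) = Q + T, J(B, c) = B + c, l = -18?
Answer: -1867944/50541006929 ≈ -3.6959e-5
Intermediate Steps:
z(H) = (-18 + H)/H
s(Q, T) = 2 - Q/3 - T/3 (s(Q, T) = 2 - (Q + T)/3 = 2 + (-Q/3 - T/3) = 2 - Q/3 - T/3)
(367670 - 1*415566)/(((z(-650) + 22599)*(s(-19, -685) + 57105))) = (367670 - 1*415566)/((((-18 - 650)/(-650) + 22599)*((2 - 1/3*(-19) - 1/3*(-685)) + 57105))) = (367670 - 415566)/(((-1/650*(-668) + 22599)*((2 + 19/3 + 685/3) + 57105))) = -47896*1/((334/325 + 22599)*(710/3 + 57105)) = -47896/((7345009/325)*(172025/3)) = -47896/50541006929/39 = -47896*39/50541006929 = -1867944/50541006929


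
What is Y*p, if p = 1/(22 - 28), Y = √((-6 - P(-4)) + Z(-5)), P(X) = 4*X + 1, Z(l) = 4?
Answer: -√13/6 ≈ -0.60093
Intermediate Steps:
P(X) = 1 + 4*X
Y = √13 (Y = √((-6 - (1 + 4*(-4))) + 4) = √((-6 - (1 - 16)) + 4) = √((-6 - 1*(-15)) + 4) = √((-6 + 15) + 4) = √(9 + 4) = √13 ≈ 3.6056)
p = -⅙ (p = 1/(-6) = -⅙ ≈ -0.16667)
Y*p = √13*(-⅙) = -√13/6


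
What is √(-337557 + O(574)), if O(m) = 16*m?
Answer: I*√328373 ≈ 573.04*I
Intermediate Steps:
√(-337557 + O(574)) = √(-337557 + 16*574) = √(-337557 + 9184) = √(-328373) = I*√328373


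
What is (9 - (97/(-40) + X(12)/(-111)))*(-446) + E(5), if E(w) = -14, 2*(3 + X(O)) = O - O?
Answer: -3772147/740 ≈ -5097.5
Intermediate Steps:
X(O) = -3 (X(O) = -3 + (O - O)/2 = -3 + (½)*0 = -3 + 0 = -3)
(9 - (97/(-40) + X(12)/(-111)))*(-446) + E(5) = (9 - (97/(-40) - 3/(-111)))*(-446) - 14 = (9 - (97*(-1/40) - 3*(-1/111)))*(-446) - 14 = (9 - (-97/40 + 1/37))*(-446) - 14 = (9 - 1*(-3549/1480))*(-446) - 14 = (9 + 3549/1480)*(-446) - 14 = (16869/1480)*(-446) - 14 = -3761787/740 - 14 = -3772147/740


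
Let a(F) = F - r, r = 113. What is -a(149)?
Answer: -36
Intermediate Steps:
a(F) = -113 + F (a(F) = F - 1*113 = F - 113 = -113 + F)
-a(149) = -(-113 + 149) = -1*36 = -36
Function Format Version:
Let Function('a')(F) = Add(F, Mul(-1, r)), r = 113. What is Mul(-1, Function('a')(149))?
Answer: -36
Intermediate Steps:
Function('a')(F) = Add(-113, F) (Function('a')(F) = Add(F, Mul(-1, 113)) = Add(F, -113) = Add(-113, F))
Mul(-1, Function('a')(149)) = Mul(-1, Add(-113, 149)) = Mul(-1, 36) = -36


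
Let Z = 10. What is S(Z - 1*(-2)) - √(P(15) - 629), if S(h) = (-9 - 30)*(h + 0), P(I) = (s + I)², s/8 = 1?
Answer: -468 - 10*I ≈ -468.0 - 10.0*I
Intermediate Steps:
s = 8 (s = 8*1 = 8)
P(I) = (8 + I)²
S(h) = -39*h
S(Z - 1*(-2)) - √(P(15) - 629) = -39*(10 - 1*(-2)) - √((8 + 15)² - 629) = -39*(10 + 2) - √(23² - 629) = -39*12 - √(529 - 629) = -468 - √(-100) = -468 - 10*I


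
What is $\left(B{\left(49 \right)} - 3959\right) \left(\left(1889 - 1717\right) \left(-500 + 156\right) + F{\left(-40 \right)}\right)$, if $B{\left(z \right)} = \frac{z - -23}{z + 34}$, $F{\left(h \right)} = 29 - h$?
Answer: $\frac{19415498975}{83} \approx 2.3392 \cdot 10^{8}$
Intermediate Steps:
$B{\left(z \right)} = \frac{23 + z}{34 + z}$ ($B{\left(z \right)} = \frac{z + \left(-12 + 35\right)}{34 + z} = \frac{z + 23}{34 + z} = \frac{23 + z}{34 + z}$)
$\left(B{\left(49 \right)} - 3959\right) \left(\left(1889 - 1717\right) \left(-500 + 156\right) + F{\left(-40 \right)}\right) = \left(\frac{23 + 49}{34 + 49} - 3959\right) \left(\left(1889 - 1717\right) \left(-500 + 156\right) + \left(29 - -40\right)\right) = \left(\frac{1}{83} \cdot 72 - 3959\right) \left(172 \left(-344\right) + \left(29 + 40\right)\right) = \left(\frac{1}{83} \cdot 72 - 3959\right) \left(-59168 + 69\right) = \left(\frac{72}{83} - 3959\right) \left(-59099\right) = \left(- \frac{328525}{83}\right) \left(-59099\right) = \frac{19415498975}{83}$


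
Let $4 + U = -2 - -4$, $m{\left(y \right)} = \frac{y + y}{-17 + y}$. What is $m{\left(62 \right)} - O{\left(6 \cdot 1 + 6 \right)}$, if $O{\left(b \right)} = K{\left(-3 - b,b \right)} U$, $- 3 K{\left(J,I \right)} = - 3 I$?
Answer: $\frac{1204}{45} \approx 26.756$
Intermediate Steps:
$m{\left(y \right)} = \frac{2 y}{-17 + y}$
$K{\left(J,I \right)} = I$ ($K{\left(J,I \right)} = - \frac{\left(-3\right) I}{3} = I$)
$U = -2$ ($U = -4 - -2 = -4 + \left(-2 + 4\right) = -4 + 2 = -2$)
$O{\left(b \right)} = - 2 b$ ($O{\left(b \right)} = b \left(-2\right) = - 2 b$)
$m{\left(62 \right)} - O{\left(6 \cdot 1 + 6 \right)} = 2 \cdot 62 \frac{1}{-17 + 62} - - 2 \left(6 \cdot 1 + 6\right) = 2 \cdot 62 \cdot \frac{1}{45} - - 2 \left(6 + 6\right) = 2 \cdot 62 \cdot \frac{1}{45} - \left(-2\right) 12 = \frac{124}{45} - -24 = \frac{124}{45} + 24 = \frac{1204}{45}$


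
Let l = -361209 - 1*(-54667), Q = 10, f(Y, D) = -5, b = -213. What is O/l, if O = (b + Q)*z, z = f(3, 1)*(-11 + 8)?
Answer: 3045/306542 ≈ 0.0099334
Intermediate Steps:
z = 15 (z = -5*(-11 + 8) = -5*(-3) = 15)
O = -3045 (O = (-213 + 10)*15 = -203*15 = -3045)
l = -306542 (l = -361209 + 54667 = -306542)
O/l = -3045/(-306542) = -3045*(-1/306542) = 3045/306542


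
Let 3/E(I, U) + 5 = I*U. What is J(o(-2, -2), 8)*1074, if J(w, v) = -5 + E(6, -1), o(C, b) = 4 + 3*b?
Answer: -62292/11 ≈ -5662.9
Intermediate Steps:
E(I, U) = 3/(-5 + I*U)
J(w, v) = -58/11 (J(w, v) = -5 + 3/(-5 + 6*(-1)) = -5 + 3/(-5 - 6) = -5 + 3/(-11) = -5 + 3*(-1/11) = -5 - 3/11 = -58/11)
J(o(-2, -2), 8)*1074 = -58/11*1074 = -62292/11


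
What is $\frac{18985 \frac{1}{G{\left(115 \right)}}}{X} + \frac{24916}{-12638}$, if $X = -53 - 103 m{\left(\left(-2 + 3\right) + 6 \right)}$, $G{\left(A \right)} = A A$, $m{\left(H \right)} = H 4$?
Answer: $- \frac{1087666117}{551553915} \approx -1.972$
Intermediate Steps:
$m{\left(H \right)} = 4 H$
$G{\left(A \right)} = A^{2}$
$X = -2937$ ($X = -53 - 103 \cdot 4 \left(\left(-2 + 3\right) + 6\right) = -53 - 103 \cdot 4 \left(1 + 6\right) = -53 - 103 \cdot 4 \cdot 7 = -53 - 2884 = -2937$)
$\frac{18985 \frac{1}{G{\left(115 \right)}}}{X} + \frac{24916}{-12638} = \frac{18985 \frac{1}{115^{2}}}{-2937} + \frac{24916}{-12638} = \frac{18985}{13225} \left(- \frac{1}{2937}\right) + 24916 \left(- \frac{1}{12638}\right) = 18985 \cdot \frac{1}{13225} \left(- \frac{1}{2937}\right) - \frac{12458}{6319} = \frac{3797}{2645} \left(- \frac{1}{2937}\right) - \frac{12458}{6319} = - \frac{3797}{7768365} - \frac{12458}{6319} = - \frac{1087666117}{551553915}$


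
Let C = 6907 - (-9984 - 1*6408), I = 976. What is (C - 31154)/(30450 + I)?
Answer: -7855/31426 ≈ -0.24995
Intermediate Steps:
C = 23299 (C = 6907 - (-9984 - 6408) = 6907 - 1*(-16392) = 6907 + 16392 = 23299)
(C - 31154)/(30450 + I) = (23299 - 31154)/(30450 + 976) = -7855/31426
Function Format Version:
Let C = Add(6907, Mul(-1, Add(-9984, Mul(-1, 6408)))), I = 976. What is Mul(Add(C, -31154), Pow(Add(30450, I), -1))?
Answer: Rational(-7855, 31426) ≈ -0.24995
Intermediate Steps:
C = 23299 (C = Add(6907, Mul(-1, Add(-9984, -6408))) = Add(6907, Mul(-1, -16392)) = Add(6907, 16392) = 23299)
Mul(Add(C, -31154), Pow(Add(30450, I), -1)) = Mul(Add(23299, -31154), Pow(Add(30450, 976), -1)) = Mul(-7855, Pow(31426, -1)) = Mul(-7855, Rational(1, 31426)) = Rational(-7855, 31426)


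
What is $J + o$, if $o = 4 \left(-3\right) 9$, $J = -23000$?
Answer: $-23108$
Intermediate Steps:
$o = -108$ ($o = \left(-12\right) 9 = -108$)
$J + o = -23000 - 108 = -23108$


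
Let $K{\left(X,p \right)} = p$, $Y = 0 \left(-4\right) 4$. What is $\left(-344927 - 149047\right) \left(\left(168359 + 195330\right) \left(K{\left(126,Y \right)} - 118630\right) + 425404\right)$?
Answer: $21312014584986684$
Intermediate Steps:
$Y = 0$ ($Y = 0 \cdot 4 = 0$)
$\left(-344927 - 149047\right) \left(\left(168359 + 195330\right) \left(K{\left(126,Y \right)} - 118630\right) + 425404\right) = \left(-344927 - 149047\right) \left(\left(168359 + 195330\right) \left(0 - 118630\right) + 425404\right) = - 493974 \left(363689 \left(-118630\right) + 425404\right) = - 493974 \left(-43144426070 + 425404\right) = \left(-493974\right) \left(-43144000666\right) = 21312014584986684$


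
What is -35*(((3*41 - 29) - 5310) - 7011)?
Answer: 427945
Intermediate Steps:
-35*(((3*41 - 29) - 5310) - 7011) = -35*(((123 - 29) - 5310) - 7011) = -35*((94 - 5310) - 7011) = -35*(-5216 - 7011) = -35*(-12227) = 427945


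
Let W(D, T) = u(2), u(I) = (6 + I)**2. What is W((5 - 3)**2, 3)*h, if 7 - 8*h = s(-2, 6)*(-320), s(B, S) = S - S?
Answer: 56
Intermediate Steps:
s(B, S) = 0
h = 7/8 (h = 7/8 - 0*(-320) = 7/8 - 1/8*0 = 7/8 + 0 = 7/8 ≈ 0.87500)
W(D, T) = 64 (W(D, T) = (6 + 2)**2 = 8**2 = 64)
W((5 - 3)**2, 3)*h = 64*(7/8) = 56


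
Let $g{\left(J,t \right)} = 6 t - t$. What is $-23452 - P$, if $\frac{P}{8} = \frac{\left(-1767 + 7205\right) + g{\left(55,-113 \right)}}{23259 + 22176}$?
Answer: $- \frac{1065580604}{45435} \approx -23453.0$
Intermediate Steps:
$g{\left(J,t \right)} = 5 t$
$P = \frac{38984}{45435}$ ($P = 8 \frac{\left(-1767 + 7205\right) + 5 \left(-113\right)}{23259 + 22176} = 8 \frac{5438 - 565}{45435} = 8 \cdot 4873 \cdot \frac{1}{45435} = 8 \cdot \frac{4873}{45435} = \frac{38984}{45435} \approx 0.85802$)
$-23452 - P = -23452 - \frac{38984}{45435} = - \frac{1065580604}{45435}$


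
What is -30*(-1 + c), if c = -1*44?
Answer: 1350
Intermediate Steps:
c = -44
-30*(-1 + c) = -30*(-1 - 44) = -30*(-45) = 1350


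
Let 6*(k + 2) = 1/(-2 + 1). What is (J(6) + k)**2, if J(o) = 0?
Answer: 169/36 ≈ 4.6944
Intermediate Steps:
k = -13/6 (k = -2 + 1/(6*(-2 + 1)) = -2 + (1/6)/(-1) = -2 + (1/6)*(-1) = -2 - 1/6 = -13/6 ≈ -2.1667)
(J(6) + k)**2 = (0 - 13/6)**2 = (-13/6)**2 = 169/36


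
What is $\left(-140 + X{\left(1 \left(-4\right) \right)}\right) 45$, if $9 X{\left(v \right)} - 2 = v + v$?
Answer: $-6330$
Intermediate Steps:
$X{\left(v \right)} = \frac{2}{9} + \frac{2 v}{9}$ ($X{\left(v \right)} = \frac{2}{9} + \frac{v + v}{9} = \frac{2}{9} + \frac{2 v}{9}$)
$\left(-140 + X{\left(1 \left(-4\right) \right)}\right) 45 = \left(-140 + \left(\frac{2}{9} + \frac{2 \cdot 1 \left(-4\right)}{9}\right)\right) 45 = \left(-140 + \left(\frac{2}{9} + \frac{2}{9} \left(-4\right)\right)\right) 45 = \left(-140 + \left(\frac{2}{9} - \frac{8}{9}\right)\right) 45 = \left(-140 - \frac{2}{3}\right) 45 = \left(- \frac{422}{3}\right) 45 = -6330$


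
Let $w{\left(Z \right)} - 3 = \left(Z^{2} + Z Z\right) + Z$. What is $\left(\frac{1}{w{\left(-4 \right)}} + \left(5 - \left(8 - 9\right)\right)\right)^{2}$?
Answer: $\frac{34969}{961} \approx 36.388$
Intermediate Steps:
$w{\left(Z \right)} = 3 + Z + 2 Z^{2}$ ($w{\left(Z \right)} = 3 + \left(\left(Z^{2} + Z Z\right) + Z\right) = 3 + \left(\left(Z^{2} + Z^{2}\right) + Z\right) = 3 + \left(2 Z^{2} + Z\right) = 3 + \left(Z + 2 Z^{2}\right) = 3 + Z + 2 Z^{2}$)
$\left(\frac{1}{w{\left(-4 \right)}} + \left(5 - \left(8 - 9\right)\right)\right)^{2} = \left(\frac{1}{3 - 4 + 2 \left(-4\right)^{2}} + \left(5 - \left(8 - 9\right)\right)\right)^{2} = \left(\frac{1}{3 - 4 + 2 \cdot 16} + \left(5 - \left(8 - 9\right)\right)\right)^{2} = \left(\frac{1}{3 - 4 + 32} + \left(5 - -1\right)\right)^{2} = \left(\frac{1}{31} + \left(5 + 1\right)\right)^{2} = \left(\frac{1}{31} + 6\right)^{2} = \left(\frac{187}{31}\right)^{2} = \frac{34969}{961}$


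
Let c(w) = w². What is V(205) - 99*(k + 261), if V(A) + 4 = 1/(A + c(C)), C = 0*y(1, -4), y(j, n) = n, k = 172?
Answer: -8788554/205 ≈ -42871.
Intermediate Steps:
C = 0 (C = 0*(-4) = 0)
V(A) = -4 + 1/A (V(A) = -4 + 1/(A + 0²) = -4 + 1/(A + 0) = -4 + 1/A)
V(205) - 99*(k + 261) = (-4 + 1/205) - 99*(172 + 261) = (-4 + 1/205) - 99*433 = -819/205 - 42867 = -8788554/205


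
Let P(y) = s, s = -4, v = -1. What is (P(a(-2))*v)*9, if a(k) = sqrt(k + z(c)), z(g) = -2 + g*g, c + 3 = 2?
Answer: 36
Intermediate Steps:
c = -1 (c = -3 + 2 = -1)
z(g) = -2 + g**2
a(k) = sqrt(-1 + k) (a(k) = sqrt(k + (-2 + (-1)**2)) = sqrt(k + (-2 + 1)) = sqrt(k - 1) = sqrt(-1 + k))
P(y) = -4
(P(a(-2))*v)*9 = -4*(-1)*9 = 4*9 = 36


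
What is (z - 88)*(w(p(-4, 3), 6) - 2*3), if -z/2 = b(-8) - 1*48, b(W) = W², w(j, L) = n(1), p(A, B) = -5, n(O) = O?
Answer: 600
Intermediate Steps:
w(j, L) = 1
z = -32 (z = -2*((-8)² - 1*48) = -2*(64 - 48) = -2*16 = -32)
(z - 88)*(w(p(-4, 3), 6) - 2*3) = (-32 - 88)*(1 - 2*3) = -120*(1 - 6) = -120*(-5) = 600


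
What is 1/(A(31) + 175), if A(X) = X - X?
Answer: 1/175 ≈ 0.0057143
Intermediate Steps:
A(X) = 0
1/(A(31) + 175) = 1/(0 + 175) = 1/175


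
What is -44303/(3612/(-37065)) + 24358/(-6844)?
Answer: 133790246851/294292 ≈ 4.5462e+5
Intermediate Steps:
-44303/(3612/(-37065)) + 24358/(-6844) = -44303/(3612*(-1/37065)) + 24358*(-1/6844) = -44303/(-172/1765) - 12179/3422 = -44303*(-1765/172) - 12179/3422 = 78194795/172 - 12179/3422 = 133790246851/294292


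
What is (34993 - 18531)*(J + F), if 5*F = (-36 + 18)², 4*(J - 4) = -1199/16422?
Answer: 185943862387/164220 ≈ 1.1323e+6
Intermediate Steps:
J = 261553/65688 (J = 4 + (-1199/16422)/4 = 4 + (-1199*1/16422)/4 = 4 + (¼)*(-1199/16422) = 4 - 1199/65688 = 261553/65688 ≈ 3.9817)
F = 324/5 (F = (-36 + 18)²/5 = (⅕)*(-18)² = (⅕)*324 = 324/5 ≈ 64.800)
(34993 - 18531)*(J + F) = (34993 - 18531)*(261553/65688 + 324/5) = 16462*(22590677/328440) = 185943862387/164220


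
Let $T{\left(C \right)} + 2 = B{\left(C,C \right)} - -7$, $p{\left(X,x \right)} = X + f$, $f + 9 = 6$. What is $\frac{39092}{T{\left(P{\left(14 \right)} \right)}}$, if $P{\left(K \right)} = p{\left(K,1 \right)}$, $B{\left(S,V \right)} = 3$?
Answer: $\frac{9773}{2} \approx 4886.5$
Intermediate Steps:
$f = -3$ ($f = -9 + 6 = -3$)
$p{\left(X,x \right)} = -3 + X$ ($p{\left(X,x \right)} = X - 3 = -3 + X$)
$P{\left(K \right)} = -3 + K$
$T{\left(C \right)} = 8$ ($T{\left(C \right)} = -2 + \left(3 - -7\right) = -2 + \left(3 + 7\right) = -2 + 10 = 8$)
$\frac{39092}{T{\left(P{\left(14 \right)} \right)}} = \frac{39092}{8} = 39092 \cdot \frac{1}{8} = \frac{9773}{2}$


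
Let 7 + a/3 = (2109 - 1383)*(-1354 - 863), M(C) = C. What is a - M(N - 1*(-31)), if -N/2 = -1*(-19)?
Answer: -4828640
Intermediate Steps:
N = -38 (N = -(-2)*(-19) = -2*19 = -38)
a = -4828647 (a = -21 + 3*((2109 - 1383)*(-1354 - 863)) = -21 + 3*(726*(-2217)) = -21 + 3*(-1609542) = -21 - 4828626 = -4828647)
a - M(N - 1*(-31)) = -4828647 - (-38 - 1*(-31)) = -4828647 - (-38 + 31) = -4828647 - 1*(-7) = -4828647 + 7 = -4828640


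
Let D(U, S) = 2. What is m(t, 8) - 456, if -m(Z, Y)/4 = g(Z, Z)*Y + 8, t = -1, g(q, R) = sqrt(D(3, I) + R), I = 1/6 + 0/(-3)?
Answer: -520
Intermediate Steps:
I = 1/6 (I = 1*(1/6) + 0*(-1/3) = 1/6 + 0 = 1/6 ≈ 0.16667)
g(q, R) = sqrt(2 + R)
m(Z, Y) = -32 - 4*Y*sqrt(2 + Z) (m(Z, Y) = -4*(sqrt(2 + Z)*Y + 8) = -4*(Y*sqrt(2 + Z) + 8) = -4*(8 + Y*sqrt(2 + Z)) = -32 - 4*Y*sqrt(2 + Z))
m(t, 8) - 456 = (-32 - 4*8*sqrt(2 - 1)) - 456 = (-32 - 4*8*sqrt(1)) - 456 = (-32 - 4*8*1) - 456 = (-32 - 32) - 456 = -64 - 456 = -520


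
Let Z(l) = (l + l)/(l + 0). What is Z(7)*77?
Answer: 154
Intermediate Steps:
Z(l) = 2 (Z(l) = (2*l)/l = 2)
Z(7)*77 = 2*77 = 154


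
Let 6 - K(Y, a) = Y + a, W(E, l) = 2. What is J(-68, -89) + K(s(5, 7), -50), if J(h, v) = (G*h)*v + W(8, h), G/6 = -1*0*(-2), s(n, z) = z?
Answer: 51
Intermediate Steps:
G = 0 (G = 6*(-1*0*(-2)) = 6*(0*(-2)) = 6*0 = 0)
K(Y, a) = 6 - Y - a (K(Y, a) = 6 - (Y + a) = 6 + (-Y - a) = 6 - Y - a)
J(h, v) = 2 (J(h, v) = (0*h)*v + 2 = 0*v + 2 = 0 + 2 = 2)
J(-68, -89) + K(s(5, 7), -50) = 2 + (6 - 1*7 - 1*(-50)) = 2 + (6 - 7 + 50) = 2 + 49 = 51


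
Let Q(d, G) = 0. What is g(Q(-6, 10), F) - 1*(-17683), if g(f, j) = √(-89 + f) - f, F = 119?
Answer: 17683 + I*√89 ≈ 17683.0 + 9.434*I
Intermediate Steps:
g(Q(-6, 10), F) - 1*(-17683) = (√(-89 + 0) - 1*0) - 1*(-17683) = (√(-89) + 0) + 17683 = (I*√89 + 0) + 17683 = I*√89 + 17683 = 17683 + I*√89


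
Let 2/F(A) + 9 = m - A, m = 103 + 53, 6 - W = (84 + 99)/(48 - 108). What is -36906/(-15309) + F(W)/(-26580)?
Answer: 15035956172/6237075411 ≈ 2.4107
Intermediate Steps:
W = 181/20 (W = 6 - (84 + 99)/(48 - 108) = 6 - 183/(-60) = 6 - 183*(-1)/60 = 6 - 1*(-61/20) = 6 + 61/20 = 181/20 ≈ 9.0500)
m = 156
F(A) = 2/(147 - A) (F(A) = 2/(-9 + (156 - A)) = 2/(147 - A))
-36906/(-15309) + F(W)/(-26580) = -36906/(-15309) - 2/(-147 + 181/20)/(-26580) = -36906*(-1/15309) - 2/(-2759/20)*(-1/26580) = 12302/5103 - 2*(-20/2759)*(-1/26580) = 12302/5103 + (40/2759)*(-1/26580) = 12302/5103 - 2/3666711 = 15035956172/6237075411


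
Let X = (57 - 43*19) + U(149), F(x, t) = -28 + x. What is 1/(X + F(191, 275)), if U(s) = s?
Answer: -1/448 ≈ -0.0022321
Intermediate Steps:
X = -611 (X = (57 - 43*19) + 149 = (57 - 817) + 149 = -760 + 149 = -611)
1/(X + F(191, 275)) = 1/(-611 + (-28 + 191)) = 1/(-611 + 163) = 1/(-448) = -1/448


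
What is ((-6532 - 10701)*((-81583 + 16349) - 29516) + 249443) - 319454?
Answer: 1632756739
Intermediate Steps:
((-6532 - 10701)*((-81583 + 16349) - 29516) + 249443) - 319454 = (-17233*(-65234 - 29516) + 249443) - 319454 = (-17233*(-94750) + 249443) - 319454 = (1632826750 + 249443) - 319454 = 1633076193 - 319454 = 1632756739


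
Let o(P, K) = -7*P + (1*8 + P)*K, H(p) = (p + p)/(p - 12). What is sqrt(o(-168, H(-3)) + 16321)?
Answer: 3*sqrt(1937) ≈ 132.03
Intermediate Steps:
H(p) = 2*p/(-12 + p) (H(p) = (2*p)/(-12 + p) = 2*p/(-12 + p))
o(P, K) = -7*P + K*(8 + P) (o(P, K) = -7*P + (8 + P)*K = -7*P + K*(8 + P))
sqrt(o(-168, H(-3)) + 16321) = sqrt((-7*(-168) + 8*(2*(-3)/(-12 - 3)) + (2*(-3)/(-12 - 3))*(-168)) + 16321) = sqrt((1176 + 8*(2*(-3)/(-15)) + (2*(-3)/(-15))*(-168)) + 16321) = sqrt((1176 + 8*(2*(-3)*(-1/15)) + (2*(-3)*(-1/15))*(-168)) + 16321) = sqrt((1176 + 8*(2/5) + (2/5)*(-168)) + 16321) = sqrt((1176 + 16/5 - 336/5) + 16321) = sqrt(1112 + 16321) = sqrt(17433) = 3*sqrt(1937)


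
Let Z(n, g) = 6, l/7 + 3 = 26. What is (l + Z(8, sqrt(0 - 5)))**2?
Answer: 27889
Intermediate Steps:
l = 161 (l = -21 + 7*26 = -21 + 182 = 161)
(l + Z(8, sqrt(0 - 5)))**2 = (161 + 6)**2 = 167**2 = 27889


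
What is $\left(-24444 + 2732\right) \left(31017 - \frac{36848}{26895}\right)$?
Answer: $- \frac{18111398448304}{26895} \approx -6.7341 \cdot 10^{8}$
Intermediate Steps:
$\left(-24444 + 2732\right) \left(31017 - \frac{36848}{26895}\right) = - 21712 \left(31017 - \frac{36848}{26895}\right) = \left(-21712\right) \frac{834165367}{26895} = - \frac{18111398448304}{26895}$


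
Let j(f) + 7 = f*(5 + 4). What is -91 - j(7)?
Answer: -147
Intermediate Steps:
j(f) = -7 + 9*f (j(f) = -7 + f*(5 + 4) = -7 + f*9 = -7 + 9*f)
-91 - j(7) = -91 - (-7 + 9*7) = -91 - (-7 + 63) = -91 - 1*56 = -91 - 56 = -147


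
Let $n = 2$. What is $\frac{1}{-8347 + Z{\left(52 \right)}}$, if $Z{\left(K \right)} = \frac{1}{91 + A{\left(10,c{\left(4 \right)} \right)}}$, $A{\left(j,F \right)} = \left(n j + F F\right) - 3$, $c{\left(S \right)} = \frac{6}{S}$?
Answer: $- \frac{441}{3681023} \approx -0.0001198$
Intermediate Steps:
$A{\left(j,F \right)} = -3 + F^{2} + 2 j$ ($A{\left(j,F \right)} = \left(2 j + F F\right) - 3 = \left(2 j + F^{2}\right) - 3 = \left(F^{2} + 2 j\right) - 3 = -3 + F^{2} + 2 j$)
$Z{\left(K \right)} = \frac{4}{441}$ ($Z{\left(K \right)} = \frac{1}{91 + \left(-3 + \left(\frac{6}{4}\right)^{2} + 2 \cdot 10\right)} = \frac{1}{91 + \left(-3 + \left(6 \cdot \frac{1}{4}\right)^{2} + 20\right)} = \frac{1}{91 + \left(-3 + \left(\frac{3}{2}\right)^{2} + 20\right)} = \frac{1}{91 + \left(-3 + \frac{9}{4} + 20\right)} = \frac{1}{91 + \frac{77}{4}} = \frac{1}{\frac{441}{4}} = \frac{4}{441}$)
$\frac{1}{-8347 + Z{\left(52 \right)}} = \frac{1}{-8347 + \frac{4}{441}} = \frac{1}{- \frac{3681023}{441}} = - \frac{441}{3681023}$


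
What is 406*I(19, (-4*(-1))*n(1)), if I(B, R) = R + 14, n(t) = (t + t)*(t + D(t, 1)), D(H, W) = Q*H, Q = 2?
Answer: 15428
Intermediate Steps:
D(H, W) = 2*H
n(t) = 6*t² (n(t) = (t + t)*(t + 2*t) = (2*t)*(3*t) = 6*t²)
I(B, R) = 14 + R
406*I(19, (-4*(-1))*n(1)) = 406*(14 + (-4*(-1))*(6*1²)) = 406*(14 + 4*(6*1)) = 406*(14 + 4*6) = 406*(14 + 24) = 406*38 = 15428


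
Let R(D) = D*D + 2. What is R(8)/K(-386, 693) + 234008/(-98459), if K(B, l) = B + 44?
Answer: -14421505/5612163 ≈ -2.5697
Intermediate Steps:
R(D) = 2 + D² (R(D) = D² + 2 = 2 + D²)
K(B, l) = 44 + B
R(8)/K(-386, 693) + 234008/(-98459) = (2 + 8²)/(44 - 386) + 234008/(-98459) = (2 + 64)/(-342) + 234008*(-1/98459) = 66*(-1/342) - 234008/98459 = -11/57 - 234008/98459 = -14421505/5612163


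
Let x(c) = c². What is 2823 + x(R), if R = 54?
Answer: 5739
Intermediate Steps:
2823 + x(R) = 2823 + 54² = 2823 + 2916 = 5739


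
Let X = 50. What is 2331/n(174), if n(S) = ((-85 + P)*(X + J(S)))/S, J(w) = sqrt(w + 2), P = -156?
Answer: -724275/20003 + 57942*sqrt(11)/20003 ≈ -26.601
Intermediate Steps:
J(w) = sqrt(2 + w)
n(S) = (-12050 - 241*sqrt(2 + S))/S (n(S) = ((-85 - 156)*(50 + sqrt(2 + S)))/S = (-241*(50 + sqrt(2 + S)))/S = (-12050 - 241*sqrt(2 + S))/S)
2331/n(174) = 2331/((241*(-50 - sqrt(2 + 174))/174)) = 2331/((241*(1/174)*(-50 - sqrt(176)))) = 2331/((241*(1/174)*(-50 - 4*sqrt(11)))) = 2331/(-6025/87 - 482*sqrt(11)/87)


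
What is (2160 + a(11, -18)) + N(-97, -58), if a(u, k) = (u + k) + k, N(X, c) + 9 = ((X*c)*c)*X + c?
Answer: 31653944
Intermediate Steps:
N(X, c) = -9 + c + X²*c² (N(X, c) = -9 + (((X*c)*c)*X + c) = -9 + ((X*c²)*X + c) = -9 + (X²*c² + c) = -9 + (c + X²*c²) = -9 + c + X²*c²)
a(u, k) = u + 2*k (a(u, k) = (k + u) + k = u + 2*k)
(2160 + a(11, -18)) + N(-97, -58) = (2160 + (11 + 2*(-18))) + (-9 - 58 + (-97)²*(-58)²) = (2160 + (11 - 36)) + (-9 - 58 + 9409*3364) = (2160 - 25) + (-9 - 58 + 31651876) = 2135 + 31651809 = 31653944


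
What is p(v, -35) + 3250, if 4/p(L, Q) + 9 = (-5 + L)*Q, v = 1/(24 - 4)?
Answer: 2135266/657 ≈ 3250.0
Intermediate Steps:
v = 1/20 ≈ 0.050000
p(L, Q) = 4/(-9 + Q*(-5 + L)) (p(L, Q) = 4/(-9 + (-5 + L)*Q) = 4/(-9 + Q*(-5 + L)))
p(v, -35) + 3250 = 4/(-9 - 5*(-35) + (1/20)*(-35)) + 3250 = 4/(-9 + 175 - 7/4) + 3250 = 4/(657/4) + 3250 = 4*(4/657) + 3250 = 16/657 + 3250 = 2135266/657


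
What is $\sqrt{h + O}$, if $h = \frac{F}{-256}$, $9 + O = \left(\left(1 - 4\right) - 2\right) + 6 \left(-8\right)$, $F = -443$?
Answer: $\frac{i \sqrt{15429}}{16} \approx 7.7633 i$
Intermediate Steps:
$O = -62$ ($O = -9 + \left(\left(\left(1 - 4\right) - 2\right) + 6 \left(-8\right)\right) = -9 - 53 = -62$)
$h = \frac{443}{256}$ ($h = - \frac{443}{-256} = \left(-443\right) \left(- \frac{1}{256}\right) = \frac{443}{256} \approx 1.7305$)
$\sqrt{h + O} = \sqrt{\frac{443}{256} - 62} = \sqrt{- \frac{15429}{256}} = \frac{i \sqrt{15429}}{16}$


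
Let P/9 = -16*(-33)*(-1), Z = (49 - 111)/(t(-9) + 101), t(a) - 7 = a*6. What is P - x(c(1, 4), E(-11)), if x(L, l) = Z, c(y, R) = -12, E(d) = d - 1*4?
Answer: -128273/27 ≈ -4750.9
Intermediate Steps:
t(a) = 7 + 6*a (t(a) = 7 + a*6 = 7 + 6*a)
E(d) = -4 + d (E(d) = d - 4 = -4 + d)
Z = -31/27 (Z = (49 - 111)/((7 + 6*(-9)) + 101) = -62/((7 - 54) + 101) = -62/(-47 + 101) = -62/54 = -62*1/54 = -31/27 ≈ -1.1481)
x(L, l) = -31/27
P = -4752 (P = 9*(-16*(-33)*(-1)) = 9*(528*(-1)) = 9*(-528) = -4752)
P - x(c(1, 4), E(-11)) = -4752 - 1*(-31/27) = -4752 + 31/27 = -128273/27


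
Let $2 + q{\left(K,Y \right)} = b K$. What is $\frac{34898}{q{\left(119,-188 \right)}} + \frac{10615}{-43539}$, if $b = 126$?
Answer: $\frac{680141971}{326368344} \approx 2.084$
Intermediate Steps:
$q{\left(K,Y \right)} = -2 + 126 K$
$\frac{34898}{q{\left(119,-188 \right)}} + \frac{10615}{-43539} = \frac{34898}{-2 + 126 \cdot 119} + \frac{10615}{-43539} = \frac{34898}{-2 + 14994} + 10615 \left(- \frac{1}{43539}\right) = \frac{34898}{14992} - \frac{10615}{43539} = 34898 \cdot \frac{1}{14992} - \frac{10615}{43539} = \frac{17449}{7496} - \frac{10615}{43539} = \frac{680141971}{326368344}$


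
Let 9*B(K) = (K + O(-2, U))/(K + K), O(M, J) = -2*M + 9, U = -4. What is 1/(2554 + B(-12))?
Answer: 216/551663 ≈ 0.00039154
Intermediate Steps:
O(M, J) = 9 - 2*M
B(K) = (13 + K)/(18*K) (B(K) = ((K + (9 - 2*(-2)))/(K + K))/9 = ((K + (9 + 4))/((2*K)))/9 = ((K + 13)*(1/(2*K)))/9 = ((13 + K)*(1/(2*K)))/9 = ((13 + K)/(2*K))/9 = (13 + K)/(18*K))
1/(2554 + B(-12)) = 1/(2554 + (1/18)*(13 - 12)/(-12)) = 1/(2554 + (1/18)*(-1/12)*1) = 1/(2554 - 1/216) = 1/(551663/216) = 216/551663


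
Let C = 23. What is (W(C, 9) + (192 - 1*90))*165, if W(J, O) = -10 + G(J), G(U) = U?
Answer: 18975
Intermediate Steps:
W(J, O) = -10 + J
(W(C, 9) + (192 - 1*90))*165 = ((-10 + 23) + (192 - 1*90))*165 = (13 + (192 - 90))*165 = (13 + 102)*165 = 115*165 = 18975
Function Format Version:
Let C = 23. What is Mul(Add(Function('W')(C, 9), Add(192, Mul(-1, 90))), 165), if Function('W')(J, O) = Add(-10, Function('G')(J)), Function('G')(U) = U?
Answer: 18975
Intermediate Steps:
Function('W')(J, O) = Add(-10, J)
Mul(Add(Function('W')(C, 9), Add(192, Mul(-1, 90))), 165) = Mul(Add(Add(-10, 23), Add(192, Mul(-1, 90))), 165) = Mul(Add(13, Add(192, -90)), 165) = Mul(Add(13, 102), 165) = Mul(115, 165) = 18975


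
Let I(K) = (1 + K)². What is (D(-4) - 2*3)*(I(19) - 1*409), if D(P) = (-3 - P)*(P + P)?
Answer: 126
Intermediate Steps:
D(P) = 2*P*(-3 - P) (D(P) = (-3 - P)*(2*P) = 2*P*(-3 - P))
(D(-4) - 2*3)*(I(19) - 1*409) = (-2*(-4)*(3 - 4) - 2*3)*((1 + 19)² - 1*409) = (-2*(-4)*(-1) - 6)*(20² - 409) = (-8 - 6)*(400 - 409) = -14*(-9) = 126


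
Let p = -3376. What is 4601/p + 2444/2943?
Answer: -5289799/9935568 ≈ -0.53241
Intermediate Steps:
4601/p + 2444/2943 = 4601/(-3376) + 2444/2943 = 4601*(-1/3376) + 2444*(1/2943) = -4601/3376 + 2444/2943 = -5289799/9935568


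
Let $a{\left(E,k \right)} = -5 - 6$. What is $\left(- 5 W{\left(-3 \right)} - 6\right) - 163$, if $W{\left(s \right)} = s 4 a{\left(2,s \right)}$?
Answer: $-829$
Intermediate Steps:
$a{\left(E,k \right)} = -11$ ($a{\left(E,k \right)} = -5 - 6 = -11$)
$W{\left(s \right)} = - 44 s$ ($W{\left(s \right)} = s 4 \left(-11\right) = 4 s \left(-11\right) = - 44 s$)
$\left(- 5 W{\left(-3 \right)} - 6\right) - 163 = \left(- 5 \left(\left(-44\right) \left(-3\right)\right) - 6\right) - 163 = \left(\left(-5\right) 132 - 6\right) - 163 = \left(-660 - 6\right) - 163 = -666 - 163 = -829$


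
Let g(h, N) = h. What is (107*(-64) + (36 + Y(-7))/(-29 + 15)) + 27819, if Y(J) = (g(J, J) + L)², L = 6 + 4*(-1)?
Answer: 293533/14 ≈ 20967.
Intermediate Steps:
L = 2 (L = 6 - 4 = 2)
Y(J) = (2 + J)² (Y(J) = (J + 2)² = (2 + J)²)
(107*(-64) + (36 + Y(-7))/(-29 + 15)) + 27819 = (107*(-64) + (36 + (2 - 7)²)/(-29 + 15)) + 27819 = (-6848 + (36 + (-5)²)/(-14)) + 27819 = (-6848 + (36 + 25)*(-1/14)) + 27819 = (-6848 + 61*(-1/14)) + 27819 = (-6848 - 61/14) + 27819 = -95933/14 + 27819 = 293533/14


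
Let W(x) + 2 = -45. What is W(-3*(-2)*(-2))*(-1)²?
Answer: -47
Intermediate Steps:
W(x) = -47 (W(x) = -2 - 45 = -47)
W(-3*(-2)*(-2))*(-1)² = -47*(-1)² = -47*1 = -47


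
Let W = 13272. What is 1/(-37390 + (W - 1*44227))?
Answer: -1/68345 ≈ -1.4632e-5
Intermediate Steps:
1/(-37390 + (W - 1*44227)) = 1/(-37390 + (13272 - 1*44227)) = 1/(-37390 + (13272 - 44227)) = 1/(-37390 - 30955) = 1/(-68345) = -1/68345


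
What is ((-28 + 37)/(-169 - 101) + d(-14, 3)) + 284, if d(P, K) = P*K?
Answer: 7259/30 ≈ 241.97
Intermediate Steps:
d(P, K) = K*P
((-28 + 37)/(-169 - 101) + d(-14, 3)) + 284 = ((-28 + 37)/(-169 - 101) + 3*(-14)) + 284 = (9/(-270) - 42) + 284 = (9*(-1/270) - 42) + 284 = (-1/30 - 42) + 284 = -1261/30 + 284 = 7259/30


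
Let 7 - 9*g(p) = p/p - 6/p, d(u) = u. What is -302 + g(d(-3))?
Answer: -2714/9 ≈ -301.56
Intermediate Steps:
g(p) = 2/3 + 2/(3*p) (g(p) = 7/9 - (p/p - 6/p)/9 = 7/9 - (1 - 6/p)/9 = 7/9 + (-1/9 + 2/(3*p)) = 2/3 + 2/(3*p))
-302 + g(d(-3)) = -302 + (2/3)*(1 - 3)/(-3) = -302 + (2/3)*(-1/3)*(-2) = -302 + 4/9 = -2714/9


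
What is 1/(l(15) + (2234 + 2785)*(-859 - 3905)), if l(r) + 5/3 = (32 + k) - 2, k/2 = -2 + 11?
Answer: -3/71731409 ≈ -4.1823e-8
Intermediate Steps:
k = 18 (k = 2*(-2 + 11) = 2*9 = 18)
l(r) = 139/3 (l(r) = -5/3 + ((32 + 18) - 2) = -5/3 + (50 - 2) = -5/3 + 48 = 139/3)
1/(l(15) + (2234 + 2785)*(-859 - 3905)) = 1/(139/3 + (2234 + 2785)*(-859 - 3905)) = 1/(139/3 + 5019*(-4764)) = 1/(139/3 - 23910516) = 1/(-71731409/3) = -3/71731409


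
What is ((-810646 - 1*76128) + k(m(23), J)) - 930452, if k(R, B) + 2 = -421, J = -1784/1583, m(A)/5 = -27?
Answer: -1817649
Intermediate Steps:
m(A) = -135 (m(A) = 5*(-27) = -135)
J = -1784/1583 (J = -1784*1/1583 = -1784/1583 ≈ -1.1270)
k(R, B) = -423 (k(R, B) = -2 - 421 = -423)
((-810646 - 1*76128) + k(m(23), J)) - 930452 = ((-810646 - 1*76128) - 423) - 930452 = ((-810646 - 76128) - 423) - 930452 = (-886774 - 423) - 930452 = -887197 - 930452 = -1817649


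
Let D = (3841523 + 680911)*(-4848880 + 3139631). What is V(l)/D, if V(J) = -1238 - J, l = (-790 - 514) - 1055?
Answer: -1121/7729965792066 ≈ -1.4502e-10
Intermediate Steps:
l = -2359 (l = -1304 - 1055 = -2359)
D = -7729965792066 (D = 4522434*(-1709249) = -7729965792066)
V(l)/D = (-1238 - 1*(-2359))/(-7729965792066) = (-1238 + 2359)*(-1/7729965792066) = 1121*(-1/7729965792066) = -1121/7729965792066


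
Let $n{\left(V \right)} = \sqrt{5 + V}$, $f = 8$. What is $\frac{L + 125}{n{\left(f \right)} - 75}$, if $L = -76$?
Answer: $- \frac{3675}{5612} - \frac{49 \sqrt{13}}{5612} \approx -0.68633$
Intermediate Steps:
$\frac{L + 125}{n{\left(f \right)} - 75} = \frac{-76 + 125}{\sqrt{5 + 8} - 75} = \frac{49}{\sqrt{13} - 75} = \frac{49}{-75 + \sqrt{13}}$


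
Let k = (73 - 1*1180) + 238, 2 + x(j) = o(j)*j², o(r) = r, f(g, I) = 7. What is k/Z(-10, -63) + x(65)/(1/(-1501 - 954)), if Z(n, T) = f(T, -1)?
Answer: -4719397124/7 ≈ -6.7420e+8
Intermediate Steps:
Z(n, T) = 7
x(j) = -2 + j³ (x(j) = -2 + j*j² = -2 + j³)
k = -869 (k = (73 - 1180) + 238 = -1107 + 238 = -869)
k/Z(-10, -63) + x(65)/(1/(-1501 - 954)) = -869/7 + (-2 + 65³)/(1/(-1501 - 954)) = -869*⅐ + (-2 + 274625)/(1/(-2455)) = -869/7 + 274623/(-1/2455) = -869/7 + 274623*(-2455) = -869/7 - 674199465 = -4719397124/7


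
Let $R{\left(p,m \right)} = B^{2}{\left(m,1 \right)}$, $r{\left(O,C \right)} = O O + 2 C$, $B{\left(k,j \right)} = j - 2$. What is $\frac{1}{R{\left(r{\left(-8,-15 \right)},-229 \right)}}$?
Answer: $1$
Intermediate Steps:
$B{\left(k,j \right)} = -2 + j$
$r{\left(O,C \right)} = O^{2} + 2 C$
$R{\left(p,m \right)} = 1$ ($R{\left(p,m \right)} = \left(-2 + 1\right)^{2} = \left(-1\right)^{2} = 1$)
$\frac{1}{R{\left(r{\left(-8,-15 \right)},-229 \right)}} = 1^{-1} = 1$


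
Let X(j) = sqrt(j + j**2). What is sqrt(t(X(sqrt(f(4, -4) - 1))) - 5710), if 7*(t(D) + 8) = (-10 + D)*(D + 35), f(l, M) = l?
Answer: sqrt(-282611 + 7*sqrt(3) + 175*3**(1/4)*sqrt(1 + sqrt(3)))/7 ≈ 75.892*I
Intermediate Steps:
t(D) = -8 + (-10 + D)*(35 + D)/7 (t(D) = -8 + ((-10 + D)*(D + 35))/7 = -8 + ((-10 + D)*(35 + D))/7 = -8 + (-10 + D)*(35 + D)/7)
sqrt(t(X(sqrt(f(4, -4) - 1))) - 5710) = sqrt((-58 + (sqrt(sqrt(4 - 1)*(1 + sqrt(4 - 1))))**2/7 + 25*sqrt(sqrt(4 - 1)*(1 + sqrt(4 - 1)))/7) - 5710) = sqrt((-58 + (sqrt(sqrt(3)*(1 + sqrt(3))))**2/7 + 25*sqrt(sqrt(3)*(1 + sqrt(3)))/7) - 5710) = sqrt((-58 + (3**(1/4)*sqrt(1 + sqrt(3)))**2/7 + 25*(3**(1/4)*sqrt(1 + sqrt(3)))/7) - 5710) = sqrt((-58 + (sqrt(3)*(1 + sqrt(3)))/7 + 25*3**(1/4)*sqrt(1 + sqrt(3))/7) - 5710) = sqrt((-58 + sqrt(3)*(1 + sqrt(3))/7 + 25*3**(1/4)*sqrt(1 + sqrt(3))/7) - 5710) = sqrt(-5768 + sqrt(3)*(1 + sqrt(3))/7 + 25*3**(1/4)*sqrt(1 + sqrt(3))/7)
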